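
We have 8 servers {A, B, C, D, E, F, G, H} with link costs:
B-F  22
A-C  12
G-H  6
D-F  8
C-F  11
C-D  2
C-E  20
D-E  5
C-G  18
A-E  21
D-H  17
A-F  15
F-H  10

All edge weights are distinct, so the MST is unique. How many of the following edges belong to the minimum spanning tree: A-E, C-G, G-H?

1

Kruskal: consider edges lightest-first.
C-D (2): add — endpoints in different components.
D-E (5): add — endpoints in different components.
G-H (6): add — endpoints in different components.
D-F (8): add — endpoints in different components.
F-H (10): add — endpoints in different components.
C-F (11): skip — C and F already connected.
A-C (12): add — endpoints in different components.
A-F (15): skip — A and F already connected.
D-H (17): skip — D and H already connected.
C-G (18): skip — C and G already connected.
C-E (20): skip — C and E already connected.
A-E (21): skip — A and E already connected.
B-F (22): add — endpoints in different components.
MST edge set: {C-D, D-E, G-H, D-F, F-H, A-C, B-F}.
Of the listed edges, {G-H} are in the MST → 1.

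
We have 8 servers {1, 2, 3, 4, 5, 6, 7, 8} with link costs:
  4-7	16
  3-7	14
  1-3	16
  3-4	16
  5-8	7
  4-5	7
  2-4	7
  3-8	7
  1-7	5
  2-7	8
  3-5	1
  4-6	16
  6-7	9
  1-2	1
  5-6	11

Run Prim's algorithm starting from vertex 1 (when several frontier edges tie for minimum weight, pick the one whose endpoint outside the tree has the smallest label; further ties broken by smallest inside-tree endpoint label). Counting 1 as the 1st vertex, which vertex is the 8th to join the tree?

6

Grow the tree from 1 using Prim:
Step 1: cheapest edge leaving the tree is 1-2 (1); add 2.
Step 2: cheapest edge leaving the tree is 1-7 (5); add 7.
Step 3: cheapest edge leaving the tree is 2-4 (7); add 4.
Step 4: cheapest edge leaving the tree is 4-5 (7); add 5.
Step 5: cheapest edge leaving the tree is 3-5 (1); add 3.
Step 6: cheapest edge leaving the tree is 3-8 (7); add 8.
Step 7: cheapest edge leaving the tree is 6-7 (9); add 6.
Vertex order: 1, 2, 7, 4, 5, 3, 8, 6. The 8th vertex is 6.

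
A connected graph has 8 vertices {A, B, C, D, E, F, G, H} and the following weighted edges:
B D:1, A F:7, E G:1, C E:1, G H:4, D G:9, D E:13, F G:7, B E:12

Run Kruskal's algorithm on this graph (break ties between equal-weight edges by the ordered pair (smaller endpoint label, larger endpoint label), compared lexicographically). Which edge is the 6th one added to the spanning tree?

F-G

Sort edges by weight, then run Kruskal:
B D (1): add — endpoints in different components.
C E (1): add — endpoints in different components.
E G (1): add — endpoints in different components.
G H (4): add — endpoints in different components.
A F (7): add — endpoints in different components.
F G (7): add — endpoints in different components.
D G (9): add — endpoints in different components.
The 6th edge added is F G.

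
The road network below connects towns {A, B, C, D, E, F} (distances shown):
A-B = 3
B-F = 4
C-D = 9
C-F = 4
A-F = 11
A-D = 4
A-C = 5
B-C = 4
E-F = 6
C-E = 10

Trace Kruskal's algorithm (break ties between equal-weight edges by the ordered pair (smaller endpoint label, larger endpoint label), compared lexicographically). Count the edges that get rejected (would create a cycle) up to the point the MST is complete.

2

Sort edges by weight, then run Kruskal:
A-B (3): add — endpoints in different components.
A-D (4): add — endpoints in different components.
B-C (4): add — endpoints in different components.
B-F (4): add — endpoints in different components.
C-F (4): skip — C and F already connected.
A-C (5): skip — A and C already connected.
E-F (6): add — endpoints in different components.
Edges rejected before the tree was complete: 2.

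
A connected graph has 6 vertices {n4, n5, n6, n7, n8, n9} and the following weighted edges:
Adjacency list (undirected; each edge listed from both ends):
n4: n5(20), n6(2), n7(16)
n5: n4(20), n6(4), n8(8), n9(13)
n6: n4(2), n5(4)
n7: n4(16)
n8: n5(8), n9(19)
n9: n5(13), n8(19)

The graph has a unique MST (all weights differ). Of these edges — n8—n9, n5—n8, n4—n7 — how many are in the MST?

2

Kruskal: consider edges lightest-first.
n4—n6 (2): add — endpoints in different components.
n5—n6 (4): add — endpoints in different components.
n5—n8 (8): add — endpoints in different components.
n5—n9 (13): add — endpoints in different components.
n4—n7 (16): add — endpoints in different components.
MST edge set: {n4—n6, n5—n6, n5—n8, n5—n9, n4—n7}.
Of the listed edges, {n5—n8, n4—n7} are in the MST → 2.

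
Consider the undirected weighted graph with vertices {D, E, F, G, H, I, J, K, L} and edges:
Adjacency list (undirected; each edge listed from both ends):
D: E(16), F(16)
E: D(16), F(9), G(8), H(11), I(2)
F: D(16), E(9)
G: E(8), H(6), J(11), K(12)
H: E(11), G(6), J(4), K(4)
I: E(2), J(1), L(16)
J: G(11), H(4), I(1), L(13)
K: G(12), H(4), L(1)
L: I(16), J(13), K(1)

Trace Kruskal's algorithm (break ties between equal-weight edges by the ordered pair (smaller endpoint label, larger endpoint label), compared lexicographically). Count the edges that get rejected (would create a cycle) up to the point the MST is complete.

5

Sort edges by weight, then run Kruskal:
I—J (1): add — endpoints in different components.
K—L (1): add — endpoints in different components.
E—I (2): add — endpoints in different components.
H—J (4): add — endpoints in different components.
H—K (4): add — endpoints in different components.
G—H (6): add — endpoints in different components.
E—G (8): skip — E and G already connected.
E—F (9): add — endpoints in different components.
E—H (11): skip — E and H already connected.
G—J (11): skip — G and J already connected.
G—K (12): skip — G and K already connected.
J—L (13): skip — J and L already connected.
D—E (16): add — endpoints in different components.
Edges rejected before the tree was complete: 5.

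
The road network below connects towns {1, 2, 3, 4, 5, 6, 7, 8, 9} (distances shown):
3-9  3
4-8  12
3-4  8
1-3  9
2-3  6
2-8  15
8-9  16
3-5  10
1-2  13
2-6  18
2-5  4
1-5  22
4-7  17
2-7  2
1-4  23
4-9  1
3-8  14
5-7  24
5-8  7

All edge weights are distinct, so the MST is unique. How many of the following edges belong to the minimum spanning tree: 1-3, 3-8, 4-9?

Kruskal: consider edges lightest-first.
4-9 (1): add — endpoints in different components.
2-7 (2): add — endpoints in different components.
3-9 (3): add — endpoints in different components.
2-5 (4): add — endpoints in different components.
2-3 (6): add — endpoints in different components.
5-8 (7): add — endpoints in different components.
3-4 (8): skip — 3 and 4 already connected.
1-3 (9): add — endpoints in different components.
3-5 (10): skip — 3 and 5 already connected.
4-8 (12): skip — 4 and 8 already connected.
1-2 (13): skip — 1 and 2 already connected.
3-8 (14): skip — 3 and 8 already connected.
2-8 (15): skip — 2 and 8 already connected.
8-9 (16): skip — 8 and 9 already connected.
4-7 (17): skip — 4 and 7 already connected.
2-6 (18): add — endpoints in different components.
MST edge set: {4-9, 2-7, 3-9, 2-5, 2-3, 5-8, 1-3, 2-6}.
Of the listed edges, {1-3, 4-9} are in the MST → 2.

2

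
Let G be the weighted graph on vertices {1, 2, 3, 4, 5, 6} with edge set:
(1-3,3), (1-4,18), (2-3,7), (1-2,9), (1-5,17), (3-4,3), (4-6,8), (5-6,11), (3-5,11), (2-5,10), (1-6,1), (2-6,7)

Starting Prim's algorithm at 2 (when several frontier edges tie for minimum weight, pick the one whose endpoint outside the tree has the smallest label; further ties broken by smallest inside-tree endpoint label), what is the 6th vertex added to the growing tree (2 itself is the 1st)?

Prim's algorithm from 2:
Step 1: cheapest edge leaving the tree is 2-3 (7); add 3.
Step 2: cheapest edge leaving the tree is 1-3 (3); add 1.
Step 3: cheapest edge leaving the tree is 1-6 (1); add 6.
Step 4: cheapest edge leaving the tree is 3-4 (3); add 4.
Step 5: cheapest edge leaving the tree is 2-5 (10); add 5.
Vertex order: 2, 3, 1, 6, 4, 5. The 6th vertex is 5.

5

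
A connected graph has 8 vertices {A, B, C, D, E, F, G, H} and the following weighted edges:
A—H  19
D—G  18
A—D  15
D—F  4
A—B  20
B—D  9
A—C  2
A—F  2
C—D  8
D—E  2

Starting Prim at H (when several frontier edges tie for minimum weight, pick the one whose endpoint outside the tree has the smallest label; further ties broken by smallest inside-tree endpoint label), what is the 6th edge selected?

Prim, starting at H.
Step 1: frontier [A—H 19] → take A—H (19); add A.
Step 2: frontier [A—C 2, A—F 2, A—D 15, A—B 20] → take A—C (2); add C.
Step 3: frontier [A—F 2, A—D 15, A—B 20, C—D 8] → take A—F (2); add F.
Step 4: frontier [A—D 15, A—B 20, C—D 8, D—F 4] → take D—F (4); add D.
Step 5: frontier [A—B 20, D—E 2, B—D 9, D—G 18] → take D—E (2); add E.
Step 6: frontier [A—B 20, B—D 9, D—G 18] → take B—D (9); add B.
Step 7: frontier [D—G 18] → take D—G (18); add G.
The 6th edge added is B—D.

B-D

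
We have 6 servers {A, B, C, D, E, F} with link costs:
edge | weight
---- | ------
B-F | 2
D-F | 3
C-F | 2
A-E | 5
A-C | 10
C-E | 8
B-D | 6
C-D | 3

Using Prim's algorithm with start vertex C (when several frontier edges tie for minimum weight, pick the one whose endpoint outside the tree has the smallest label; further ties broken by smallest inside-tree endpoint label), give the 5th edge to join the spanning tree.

Prim's algorithm from C:
Step 1: cheapest edge leaving the tree is C-F (2); add F.
Step 2: cheapest edge leaving the tree is B-F (2); add B.
Step 3: cheapest edge leaving the tree is C-D (3); add D.
Step 4: cheapest edge leaving the tree is C-E (8); add E.
Step 5: cheapest edge leaving the tree is A-E (5); add A.
The 5th edge added is A-E.

A-E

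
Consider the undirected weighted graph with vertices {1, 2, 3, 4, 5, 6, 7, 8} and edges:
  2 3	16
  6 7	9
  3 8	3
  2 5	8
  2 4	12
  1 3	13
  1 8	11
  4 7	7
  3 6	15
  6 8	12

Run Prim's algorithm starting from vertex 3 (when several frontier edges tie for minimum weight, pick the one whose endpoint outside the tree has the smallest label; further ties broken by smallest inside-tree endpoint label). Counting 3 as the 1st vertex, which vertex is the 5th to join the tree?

7

Grow the tree from 3 using Prim:
Step 1: frontier [3 8 3, 1 3 13, 3 6 15, 2 3 16] → take 3 8 (3); add 8.
Step 2: frontier [1 3 13, 3 6 15, 2 3 16, 1 8 11, 6 8 12] → take 1 8 (11); add 1.
Step 3: frontier [3 6 15, 2 3 16, 6 8 12] → take 6 8 (12); add 6.
Step 4: frontier [2 3 16, 6 7 9] → take 6 7 (9); add 7.
Step 5: frontier [2 3 16, 4 7 7] → take 4 7 (7); add 4.
Step 6: frontier [2 3 16, 2 4 12] → take 2 4 (12); add 2.
Step 7: frontier [2 5 8] → take 2 5 (8); add 5.
Vertex order: 3, 8, 1, 6, 7, 4, 2, 5. The 5th vertex is 7.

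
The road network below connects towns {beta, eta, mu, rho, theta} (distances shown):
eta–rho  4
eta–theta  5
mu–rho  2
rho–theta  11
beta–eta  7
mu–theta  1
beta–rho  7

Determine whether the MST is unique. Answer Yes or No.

Sort edges by weight, then run Kruskal:
mu–theta (1): add — endpoints in different components.
mu–rho (2): add — endpoints in different components.
eta–rho (4): add — endpoints in different components.
eta–theta (5): skip — eta and theta already connected.
beta–eta (7): add — endpoints in different components.
Non-tree edge beta–rho has weight 7, equal to the heaviest edge on its tree cycle — swapping gives another MST of the same weight. Not unique.

No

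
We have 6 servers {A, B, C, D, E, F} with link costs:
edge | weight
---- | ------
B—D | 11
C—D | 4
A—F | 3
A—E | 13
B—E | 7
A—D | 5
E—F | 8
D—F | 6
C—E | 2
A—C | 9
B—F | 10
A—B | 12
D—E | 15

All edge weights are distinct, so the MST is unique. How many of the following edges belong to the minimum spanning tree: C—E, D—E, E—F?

1

Sort edges by weight, then run Kruskal:
C—E (2): add. Components now {A} {B} {C,E} {D} {F}
A—F (3): add. Components now {A,F} {B} {C,E} {D}
C—D (4): add. Components now {A,F} {B} {C,D,E}
A—D (5): add. Components now {A,C,D,E,F} {B}
D—F (6): skip — D and F already connected.
B—E (7): add. Components now {A,B,C,D,E,F}
MST edge set: {C—E, A—F, C—D, A—D, B—E}.
Of the listed edges, {C—E} are in the MST → 1.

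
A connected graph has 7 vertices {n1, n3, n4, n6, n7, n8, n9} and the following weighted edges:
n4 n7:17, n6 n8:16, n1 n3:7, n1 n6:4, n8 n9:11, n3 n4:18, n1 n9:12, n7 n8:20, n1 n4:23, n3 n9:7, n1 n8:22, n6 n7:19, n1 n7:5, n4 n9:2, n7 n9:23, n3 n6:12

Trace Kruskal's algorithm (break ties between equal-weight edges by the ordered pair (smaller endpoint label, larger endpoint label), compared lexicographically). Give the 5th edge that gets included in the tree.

Kruskal: consider edges lightest-first.
n4 n9 (2): add — endpoints in different components.
n1 n6 (4): add — endpoints in different components.
n1 n7 (5): add — endpoints in different components.
n1 n3 (7): add — endpoints in different components.
n3 n9 (7): add — endpoints in different components.
n8 n9 (11): add — endpoints in different components.
The 5th edge added is n3 n9.

n3-n9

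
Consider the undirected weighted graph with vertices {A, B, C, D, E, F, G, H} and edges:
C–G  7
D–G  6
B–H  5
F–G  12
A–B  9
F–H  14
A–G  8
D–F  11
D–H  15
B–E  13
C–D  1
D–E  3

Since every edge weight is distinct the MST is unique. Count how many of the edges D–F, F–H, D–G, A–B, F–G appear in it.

Sort edges by weight, then run Kruskal:
C–D (1): add — endpoints in different components.
D–E (3): add — endpoints in different components.
B–H (5): add — endpoints in different components.
D–G (6): add — endpoints in different components.
C–G (7): skip — C and G already connected.
A–G (8): add — endpoints in different components.
A–B (9): add — endpoints in different components.
D–F (11): add — endpoints in different components.
MST edge set: {C–D, D–E, B–H, D–G, A–G, A–B, D–F}.
Of the listed edges, {D–F, D–G, A–B} are in the MST → 3.

3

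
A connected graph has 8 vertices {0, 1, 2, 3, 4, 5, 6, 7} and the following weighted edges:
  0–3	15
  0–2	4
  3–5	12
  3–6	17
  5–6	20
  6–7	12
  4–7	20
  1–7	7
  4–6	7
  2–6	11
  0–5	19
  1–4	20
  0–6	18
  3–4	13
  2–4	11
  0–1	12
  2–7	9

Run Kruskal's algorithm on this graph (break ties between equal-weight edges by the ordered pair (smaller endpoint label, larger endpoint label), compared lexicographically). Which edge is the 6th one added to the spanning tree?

3-5

Sort edges by weight, then run Kruskal:
0–2 (4): add — endpoints in different components.
1–7 (7): add — endpoints in different components.
4–6 (7): add — endpoints in different components.
2–7 (9): add — endpoints in different components.
2–4 (11): add — endpoints in different components.
2–6 (11): skip — 2 and 6 already connected.
0–1 (12): skip — 0 and 1 already connected.
3–5 (12): add — endpoints in different components.
6–7 (12): skip — 6 and 7 already connected.
3–4 (13): add — endpoints in different components.
The 6th edge added is 3–5.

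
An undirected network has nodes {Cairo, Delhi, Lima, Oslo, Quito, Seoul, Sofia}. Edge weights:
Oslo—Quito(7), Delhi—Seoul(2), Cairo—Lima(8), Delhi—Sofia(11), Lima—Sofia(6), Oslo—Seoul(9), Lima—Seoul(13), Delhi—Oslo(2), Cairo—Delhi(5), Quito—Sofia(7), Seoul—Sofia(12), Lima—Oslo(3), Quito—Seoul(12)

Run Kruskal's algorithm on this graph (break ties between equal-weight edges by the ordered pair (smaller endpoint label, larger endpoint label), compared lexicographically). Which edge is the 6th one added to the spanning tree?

Oslo-Quito

Kruskal: consider edges lightest-first.
Delhi—Oslo (2): add. Components now {Sofia} {Delhi,Oslo} {Seoul} {Cairo} {Lima} {Quito}
Delhi—Seoul (2): add. Components now {Sofia} {Delhi,Oslo,Seoul} {Cairo} {Lima} {Quito}
Lima—Oslo (3): add. Components now {Sofia} {Delhi,Lima,Oslo,Seoul} {Cairo} {Quito}
Cairo—Delhi (5): add. Components now {Sofia} {Cairo,Delhi,Lima,Oslo,Seoul} {Quito}
Lima—Sofia (6): add. Components now {Cairo,Delhi,Lima,Oslo,Seoul,Sofia} {Quito}
Oslo—Quito (7): add. Components now {Cairo,Delhi,Lima,Oslo,Quito,Seoul,Sofia}
The 6th edge added is Oslo—Quito.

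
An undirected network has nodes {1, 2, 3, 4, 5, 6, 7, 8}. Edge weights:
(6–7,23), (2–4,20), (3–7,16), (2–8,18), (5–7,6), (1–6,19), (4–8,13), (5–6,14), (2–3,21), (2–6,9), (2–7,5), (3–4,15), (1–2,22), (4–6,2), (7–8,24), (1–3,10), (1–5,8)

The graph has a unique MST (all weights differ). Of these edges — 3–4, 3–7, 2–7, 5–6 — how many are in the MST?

1

Sort edges by weight, then run Kruskal:
4–6 (2): add — endpoints in different components.
2–7 (5): add — endpoints in different components.
5–7 (6): add — endpoints in different components.
1–5 (8): add — endpoints in different components.
2–6 (9): add — endpoints in different components.
1–3 (10): add — endpoints in different components.
4–8 (13): add — endpoints in different components.
MST edge set: {4–6, 2–7, 5–7, 1–5, 2–6, 1–3, 4–8}.
Of the listed edges, {2–7} are in the MST → 1.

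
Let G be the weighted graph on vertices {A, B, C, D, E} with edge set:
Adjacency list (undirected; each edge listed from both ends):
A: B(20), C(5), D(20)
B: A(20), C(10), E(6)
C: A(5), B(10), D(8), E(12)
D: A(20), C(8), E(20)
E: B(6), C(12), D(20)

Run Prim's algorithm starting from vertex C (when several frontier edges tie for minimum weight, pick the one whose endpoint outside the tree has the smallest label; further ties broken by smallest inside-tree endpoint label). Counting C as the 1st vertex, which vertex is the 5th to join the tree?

E

Prim, starting at C.
Step 1: frontier [A-C 5, C-D 8, B-C 10, C-E 12] → take A-C (5); add A.
Step 2: frontier [A-B 20, A-D 20, C-D 8, B-C 10, C-E 12] → take C-D (8); add D.
Step 3: frontier [A-B 20, B-C 10, C-E 12, D-E 20] → take B-C (10); add B.
Step 4: frontier [B-E 6, C-E 12, D-E 20] → take B-E (6); add E.
Vertex order: C, A, D, B, E. The 5th vertex is E.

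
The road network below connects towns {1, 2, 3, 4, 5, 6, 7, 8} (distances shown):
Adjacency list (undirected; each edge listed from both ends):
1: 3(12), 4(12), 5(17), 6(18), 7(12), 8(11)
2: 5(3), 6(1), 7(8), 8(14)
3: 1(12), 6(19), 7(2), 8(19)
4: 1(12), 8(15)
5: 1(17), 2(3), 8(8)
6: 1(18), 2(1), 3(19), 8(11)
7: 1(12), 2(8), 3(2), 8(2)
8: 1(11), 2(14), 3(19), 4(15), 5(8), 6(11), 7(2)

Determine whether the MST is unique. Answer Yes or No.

Kruskal: consider edges lightest-first.
2 6 (1): add — endpoints in different components.
3 7 (2): add — endpoints in different components.
7 8 (2): add — endpoints in different components.
2 5 (3): add — endpoints in different components.
2 7 (8): add — endpoints in different components.
5 8 (8): skip — 5 and 8 already connected.
1 8 (11): add — endpoints in different components.
6 8 (11): skip — 6 and 8 already connected.
1 3 (12): skip — 1 and 3 already connected.
1 4 (12): add — endpoints in different components.
Non-tree edge 5 8 has weight 8, equal to the heaviest edge on its tree cycle — swapping gives another MST of the same weight. Not unique.

No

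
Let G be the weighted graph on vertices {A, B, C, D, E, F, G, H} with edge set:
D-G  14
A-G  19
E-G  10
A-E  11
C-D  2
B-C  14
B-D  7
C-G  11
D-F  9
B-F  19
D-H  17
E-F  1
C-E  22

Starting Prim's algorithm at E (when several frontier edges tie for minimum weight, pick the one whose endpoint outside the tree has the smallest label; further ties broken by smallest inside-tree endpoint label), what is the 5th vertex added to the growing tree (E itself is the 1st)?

B

Prim, starting at E.
Step 1: frontier [E-F 1, E-G 10, A-E 11, C-E 22] → take E-F (1); add F.
Step 2: frontier [E-G 10, A-E 11, C-E 22, D-F 9, B-F 19] → take D-F (9); add D.
Step 3: frontier [C-D 2, B-D 7, D-G 14, D-H 17, E-G 10, A-E 11, C-E 22, B-F 19] → take C-D (2); add C.
Step 4: frontier [C-G 11, B-C 14, B-D 7, D-G 14, D-H 17, E-G 10, A-E 11, B-F 19] → take B-D (7); add B.
Step 5: frontier [C-G 11, D-G 14, D-H 17, E-G 10, A-E 11] → take E-G (10); add G.
Step 6: frontier [D-H 17, A-E 11, A-G 19] → take A-E (11); add A.
Step 7: frontier [D-H 17] → take D-H (17); add H.
Vertex order: E, F, D, C, B, G, A, H. The 5th vertex is B.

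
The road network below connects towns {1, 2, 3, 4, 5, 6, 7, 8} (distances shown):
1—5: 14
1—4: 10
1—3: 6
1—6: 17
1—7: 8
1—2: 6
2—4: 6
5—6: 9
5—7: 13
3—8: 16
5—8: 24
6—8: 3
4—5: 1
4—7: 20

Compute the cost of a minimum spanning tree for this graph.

39

Sort edges by weight, then run Kruskal:
4—5 (1): add — endpoints in different components.
6—8 (3): add — endpoints in different components.
1—2 (6): add — endpoints in different components.
1—3 (6): add — endpoints in different components.
2—4 (6): add — endpoints in different components.
1—7 (8): add — endpoints in different components.
5—6 (9): add — endpoints in different components.
MST edges: 4—5, 6—8, 1—2, 1—3, 2—4, 1—7, 5—6; total weight 1+3+6+6+6+8+9 = 39.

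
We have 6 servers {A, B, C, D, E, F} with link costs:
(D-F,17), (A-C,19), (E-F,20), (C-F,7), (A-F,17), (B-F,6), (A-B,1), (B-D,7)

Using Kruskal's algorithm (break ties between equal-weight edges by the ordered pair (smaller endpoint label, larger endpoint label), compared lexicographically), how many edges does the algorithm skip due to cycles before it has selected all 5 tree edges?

3

Kruskal's algorithm — process edges by increasing weight (ties by edge label):
A-B (1): add — endpoints in different components.
B-F (6): add — endpoints in different components.
B-D (7): add — endpoints in different components.
C-F (7): add — endpoints in different components.
A-F (17): skip — A and F already connected.
D-F (17): skip — D and F already connected.
A-C (19): skip — A and C already connected.
E-F (20): add — endpoints in different components.
Edges rejected before the tree was complete: 3.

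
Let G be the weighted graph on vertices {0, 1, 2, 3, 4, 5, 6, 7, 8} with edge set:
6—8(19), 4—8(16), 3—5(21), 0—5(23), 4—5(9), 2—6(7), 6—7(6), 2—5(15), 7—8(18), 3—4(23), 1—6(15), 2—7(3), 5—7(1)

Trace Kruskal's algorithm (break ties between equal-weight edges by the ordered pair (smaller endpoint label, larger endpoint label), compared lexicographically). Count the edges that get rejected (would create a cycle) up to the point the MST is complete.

4

Kruskal's algorithm — process edges by increasing weight (ties by edge label):
5—7 (1): add — endpoints in different components.
2—7 (3): add — endpoints in different components.
6—7 (6): add — endpoints in different components.
2—6 (7): skip — 2 and 6 already connected.
4—5 (9): add — endpoints in different components.
1—6 (15): add — endpoints in different components.
2—5 (15): skip — 2 and 5 already connected.
4—8 (16): add — endpoints in different components.
7—8 (18): skip — 7 and 8 already connected.
6—8 (19): skip — 6 and 8 already connected.
3—5 (21): add — endpoints in different components.
0—5 (23): add — endpoints in different components.
Edges rejected before the tree was complete: 4.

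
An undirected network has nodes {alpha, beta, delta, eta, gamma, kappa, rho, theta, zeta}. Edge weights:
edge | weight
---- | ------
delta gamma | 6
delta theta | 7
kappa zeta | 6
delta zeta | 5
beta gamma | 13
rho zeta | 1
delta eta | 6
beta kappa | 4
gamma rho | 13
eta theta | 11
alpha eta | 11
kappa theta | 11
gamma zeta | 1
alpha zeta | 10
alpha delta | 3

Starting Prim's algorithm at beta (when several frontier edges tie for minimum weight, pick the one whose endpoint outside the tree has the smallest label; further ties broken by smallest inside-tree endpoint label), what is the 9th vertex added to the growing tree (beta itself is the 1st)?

Prim's algorithm from beta:
Step 1: cheapest edge leaving the tree is beta kappa (4); add kappa.
Step 2: cheapest edge leaving the tree is kappa zeta (6); add zeta.
Step 3: cheapest edge leaving the tree is gamma zeta (1); add gamma.
Step 4: cheapest edge leaving the tree is rho zeta (1); add rho.
Step 5: cheapest edge leaving the tree is delta zeta (5); add delta.
Step 6: cheapest edge leaving the tree is alpha delta (3); add alpha.
Step 7: cheapest edge leaving the tree is delta eta (6); add eta.
Step 8: cheapest edge leaving the tree is delta theta (7); add theta.
Vertex order: beta, kappa, zeta, gamma, rho, delta, alpha, eta, theta. The 9th vertex is theta.

theta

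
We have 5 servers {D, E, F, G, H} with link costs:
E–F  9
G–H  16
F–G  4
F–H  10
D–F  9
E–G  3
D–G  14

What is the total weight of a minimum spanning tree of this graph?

Kruskal: consider edges lightest-first.
E–G (3): add — endpoints in different components.
F–G (4): add — endpoints in different components.
D–F (9): add — endpoints in different components.
E–F (9): skip — E and F already connected.
F–H (10): add — endpoints in different components.
MST edges: E–G, F–G, D–F, F–H; total weight 3+4+9+10 = 26.

26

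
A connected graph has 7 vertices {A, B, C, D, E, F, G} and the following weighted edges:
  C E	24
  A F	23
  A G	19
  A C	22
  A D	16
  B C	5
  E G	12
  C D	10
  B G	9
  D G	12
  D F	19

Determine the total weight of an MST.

71

Prim's algorithm from E:
Step 1: cheapest edge leaving the tree is E G (12); add G.
Step 2: cheapest edge leaving the tree is B G (9); add B.
Step 3: cheapest edge leaving the tree is B C (5); add C.
Step 4: cheapest edge leaving the tree is C D (10); add D.
Step 5: cheapest edge leaving the tree is A D (16); add A.
Step 6: cheapest edge leaving the tree is D F (19); add F.
MST edges: E G, B G, B C, C D, A D, D F; total weight 12+9+5+10+16+19 = 71.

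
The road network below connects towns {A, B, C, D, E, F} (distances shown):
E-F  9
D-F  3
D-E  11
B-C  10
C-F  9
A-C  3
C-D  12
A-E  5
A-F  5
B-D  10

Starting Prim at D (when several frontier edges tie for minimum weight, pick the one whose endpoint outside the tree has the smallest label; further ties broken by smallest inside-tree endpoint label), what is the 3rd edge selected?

Prim's algorithm from D:
Step 1: frontier [D-F 3, B-D 10, D-E 11, C-D 12] → take D-F (3); add F.
Step 2: frontier [B-D 10, D-E 11, C-D 12, A-F 5, C-F 9, E-F 9] → take A-F (5); add A.
Step 3: frontier [A-C 3, A-E 5, B-D 10, D-E 11, C-D 12, C-F 9, E-F 9] → take A-C (3); add C.
Step 4: frontier [A-E 5, B-C 10, B-D 10, D-E 11, E-F 9] → take A-E (5); add E.
Step 5: frontier [B-C 10, B-D 10] → take B-C (10); add B.
The 3rd edge added is A-C.

A-C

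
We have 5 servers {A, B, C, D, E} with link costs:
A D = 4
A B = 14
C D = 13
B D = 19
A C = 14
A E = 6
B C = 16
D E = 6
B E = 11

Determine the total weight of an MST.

Prim's algorithm from E:
Step 1: cheapest edge leaving the tree is A E (6); add A.
Step 2: cheapest edge leaving the tree is A D (4); add D.
Step 3: cheapest edge leaving the tree is B E (11); add B.
Step 4: cheapest edge leaving the tree is C D (13); add C.
MST edges: A E, A D, B E, C D; total weight 6+4+11+13 = 34.

34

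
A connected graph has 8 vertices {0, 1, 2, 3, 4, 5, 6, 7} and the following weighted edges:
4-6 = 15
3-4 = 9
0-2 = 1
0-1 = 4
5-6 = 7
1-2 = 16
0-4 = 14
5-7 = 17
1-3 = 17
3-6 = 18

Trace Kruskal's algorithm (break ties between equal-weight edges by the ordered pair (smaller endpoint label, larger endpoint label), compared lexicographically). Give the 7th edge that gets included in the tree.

Sort edges by weight, then run Kruskal:
0-2 (1): add — endpoints in different components.
0-1 (4): add — endpoints in different components.
5-6 (7): add — endpoints in different components.
3-4 (9): add — endpoints in different components.
0-4 (14): add — endpoints in different components.
4-6 (15): add — endpoints in different components.
1-2 (16): skip — 1 and 2 already connected.
1-3 (17): skip — 1 and 3 already connected.
5-7 (17): add — endpoints in different components.
The 7th edge added is 5-7.

5-7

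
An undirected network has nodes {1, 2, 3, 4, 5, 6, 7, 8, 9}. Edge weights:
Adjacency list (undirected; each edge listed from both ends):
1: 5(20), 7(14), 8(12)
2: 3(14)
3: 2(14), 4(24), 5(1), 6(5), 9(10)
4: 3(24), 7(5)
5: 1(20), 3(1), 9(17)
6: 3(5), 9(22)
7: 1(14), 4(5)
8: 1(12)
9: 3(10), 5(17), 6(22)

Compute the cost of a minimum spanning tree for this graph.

Kruskal: consider edges lightest-first.
3—5 (1): add — endpoints in different components.
3—6 (5): add — endpoints in different components.
4—7 (5): add — endpoints in different components.
3—9 (10): add — endpoints in different components.
1—8 (12): add — endpoints in different components.
1—7 (14): add — endpoints in different components.
2—3 (14): add — endpoints in different components.
5—9 (17): skip — 5 and 9 already connected.
1—5 (20): add — endpoints in different components.
MST edges: 3—5, 3—6, 4—7, 3—9, 1—8, 1—7, 2—3, 1—5; total weight 1+5+5+10+12+14+14+20 = 81.

81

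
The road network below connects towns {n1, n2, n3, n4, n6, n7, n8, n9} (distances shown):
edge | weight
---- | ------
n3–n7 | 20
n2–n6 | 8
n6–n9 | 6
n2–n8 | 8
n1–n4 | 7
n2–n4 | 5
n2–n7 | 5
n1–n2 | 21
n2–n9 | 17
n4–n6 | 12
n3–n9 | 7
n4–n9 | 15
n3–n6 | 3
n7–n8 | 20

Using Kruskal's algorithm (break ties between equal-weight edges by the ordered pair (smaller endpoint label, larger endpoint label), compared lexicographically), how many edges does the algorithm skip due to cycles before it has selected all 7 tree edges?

1

Kruskal: consider edges lightest-first.
n3–n6 (3): add — endpoints in different components.
n2–n4 (5): add — endpoints in different components.
n2–n7 (5): add — endpoints in different components.
n6–n9 (6): add — endpoints in different components.
n1–n4 (7): add — endpoints in different components.
n3–n9 (7): skip — n3 and n9 already connected.
n2–n6 (8): add — endpoints in different components.
n2–n8 (8): add — endpoints in different components.
Edges rejected before the tree was complete: 1.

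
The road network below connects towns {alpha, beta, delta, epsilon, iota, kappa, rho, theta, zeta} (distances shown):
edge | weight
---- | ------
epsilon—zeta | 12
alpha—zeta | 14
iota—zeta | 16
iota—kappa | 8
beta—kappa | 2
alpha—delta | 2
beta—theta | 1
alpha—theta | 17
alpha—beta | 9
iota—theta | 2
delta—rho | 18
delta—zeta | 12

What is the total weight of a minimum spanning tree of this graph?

Grow the tree from epsilon using Prim:
Step 1: cheapest edge leaving the tree is epsilon—zeta (12); add zeta.
Step 2: cheapest edge leaving the tree is delta—zeta (12); add delta.
Step 3: cheapest edge leaving the tree is alpha—delta (2); add alpha.
Step 4: cheapest edge leaving the tree is alpha—beta (9); add beta.
Step 5: cheapest edge leaving the tree is beta—theta (1); add theta.
Step 6: cheapest edge leaving the tree is iota—theta (2); add iota.
Step 7: cheapest edge leaving the tree is beta—kappa (2); add kappa.
Step 8: cheapest edge leaving the tree is delta—rho (18); add rho.
MST edges: epsilon—zeta, delta—zeta, alpha—delta, alpha—beta, beta—theta, iota—theta, beta—kappa, delta—rho; total weight 12+12+2+9+1+2+2+18 = 58.

58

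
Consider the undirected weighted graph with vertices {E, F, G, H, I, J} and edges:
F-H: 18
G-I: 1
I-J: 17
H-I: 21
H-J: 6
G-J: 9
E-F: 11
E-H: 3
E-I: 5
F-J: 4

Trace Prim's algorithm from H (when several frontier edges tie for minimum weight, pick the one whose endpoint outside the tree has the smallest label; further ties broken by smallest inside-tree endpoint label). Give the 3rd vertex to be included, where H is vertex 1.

I

Prim, starting at H.
Step 1: frontier [E-H 3, H-J 6, F-H 18, H-I 21] → take E-H (3); add E.
Step 2: frontier [E-I 5, E-F 11, H-J 6, F-H 18, H-I 21] → take E-I (5); add I.
Step 3: frontier [E-F 11, H-J 6, F-H 18, G-I 1, I-J 17] → take G-I (1); add G.
Step 4: frontier [E-F 11, G-J 9, H-J 6, F-H 18, I-J 17] → take H-J (6); add J.
Step 5: frontier [E-F 11, F-H 18, F-J 4] → take F-J (4); add F.
Vertex order: H, E, I, G, J, F. The 3rd vertex is I.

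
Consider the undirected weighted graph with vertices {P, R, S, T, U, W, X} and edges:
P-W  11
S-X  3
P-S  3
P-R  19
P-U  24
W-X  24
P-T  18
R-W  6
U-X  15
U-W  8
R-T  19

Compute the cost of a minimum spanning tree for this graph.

49

Kruskal's algorithm — process edges by increasing weight (ties by edge label):
P-S (3): add — endpoints in different components.
S-X (3): add — endpoints in different components.
R-W (6): add — endpoints in different components.
U-W (8): add — endpoints in different components.
P-W (11): add — endpoints in different components.
U-X (15): skip — U and X already connected.
P-T (18): add — endpoints in different components.
MST edges: P-S, S-X, R-W, U-W, P-W, P-T; total weight 3+3+6+8+11+18 = 49.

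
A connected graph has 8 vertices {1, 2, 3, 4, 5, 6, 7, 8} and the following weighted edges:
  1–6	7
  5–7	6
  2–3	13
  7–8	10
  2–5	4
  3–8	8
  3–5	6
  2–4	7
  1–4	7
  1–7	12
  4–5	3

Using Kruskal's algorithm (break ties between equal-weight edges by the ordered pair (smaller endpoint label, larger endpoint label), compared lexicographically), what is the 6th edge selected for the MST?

1-6

Sort edges by weight, then run Kruskal:
4–5 (3): add — endpoints in different components.
2–5 (4): add — endpoints in different components.
3–5 (6): add — endpoints in different components.
5–7 (6): add — endpoints in different components.
1–4 (7): add — endpoints in different components.
1–6 (7): add — endpoints in different components.
2–4 (7): skip — 2 and 4 already connected.
3–8 (8): add — endpoints in different components.
The 6th edge added is 1–6.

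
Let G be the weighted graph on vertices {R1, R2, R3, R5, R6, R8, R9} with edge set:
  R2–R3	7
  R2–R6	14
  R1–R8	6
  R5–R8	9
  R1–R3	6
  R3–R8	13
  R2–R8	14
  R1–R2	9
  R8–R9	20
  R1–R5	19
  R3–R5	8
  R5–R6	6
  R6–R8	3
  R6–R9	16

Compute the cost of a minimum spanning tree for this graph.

Grow the tree from R5 using Prim:
Step 1: frontier [R5–R6 6, R3–R5 8, R5–R8 9, R1–R5 19] → take R5–R6 (6); add R6.
Step 2: frontier [R3–R5 8, R5–R8 9, R1–R5 19, R6–R8 3, R2–R6 14, R6–R9 16] → take R6–R8 (3); add R8.
Step 3: frontier [R3–R5 8, R1–R5 19, R2–R6 14, R6–R9 16, R1–R8 6, R3–R8 13, R2–R8 14, R8–R9 20] → take R1–R8 (6); add R1.
Step 4: frontier [R1–R3 6, R1–R2 9, R3–R5 8, R2–R6 14, R6–R9 16, R3–R8 13, R2–R8 14, R8–R9 20] → take R1–R3 (6); add R3.
Step 5: frontier [R1–R2 9, R2–R3 7, R2–R6 14, R6–R9 16, R2–R8 14, R8–R9 20] → take R2–R3 (7); add R2.
Step 6: frontier [R6–R9 16, R8–R9 20] → take R6–R9 (16); add R9.
MST edges: R5–R6, R6–R8, R1–R8, R1–R3, R2–R3, R6–R9; total weight 6+3+6+6+7+16 = 44.

44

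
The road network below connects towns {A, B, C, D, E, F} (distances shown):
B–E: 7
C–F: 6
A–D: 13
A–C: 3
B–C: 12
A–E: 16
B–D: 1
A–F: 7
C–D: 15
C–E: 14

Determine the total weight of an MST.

Prim, starting at E.
Step 1: frontier [B–E 7, C–E 14, A–E 16] → take B–E (7); add B.
Step 2: frontier [B–D 1, B–C 12, C–E 14, A–E 16] → take B–D (1); add D.
Step 3: frontier [B–C 12, A–D 13, C–D 15, C–E 14, A–E 16] → take B–C (12); add C.
Step 4: frontier [A–C 3, C–F 6, A–D 13, A–E 16] → take A–C (3); add A.
Step 5: frontier [A–F 7, C–F 6] → take C–F (6); add F.
MST edges: B–E, B–D, B–C, A–C, C–F; total weight 7+1+12+3+6 = 29.

29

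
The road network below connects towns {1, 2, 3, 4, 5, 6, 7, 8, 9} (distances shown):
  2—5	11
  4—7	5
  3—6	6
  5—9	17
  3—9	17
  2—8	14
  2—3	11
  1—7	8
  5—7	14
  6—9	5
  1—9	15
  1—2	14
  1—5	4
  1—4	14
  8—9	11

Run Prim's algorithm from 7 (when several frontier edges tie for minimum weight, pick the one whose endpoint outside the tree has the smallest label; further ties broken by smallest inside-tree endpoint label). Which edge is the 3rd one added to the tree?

Prim's algorithm from 7:
Step 1: cheapest edge leaving the tree is 4—7 (5); add 4.
Step 2: cheapest edge leaving the tree is 1—7 (8); add 1.
Step 3: cheapest edge leaving the tree is 1—5 (4); add 5.
Step 4: cheapest edge leaving the tree is 2—5 (11); add 2.
Step 5: cheapest edge leaving the tree is 2—3 (11); add 3.
Step 6: cheapest edge leaving the tree is 3—6 (6); add 6.
Step 7: cheapest edge leaving the tree is 6—9 (5); add 9.
Step 8: cheapest edge leaving the tree is 8—9 (11); add 8.
The 3rd edge added is 1—5.

1-5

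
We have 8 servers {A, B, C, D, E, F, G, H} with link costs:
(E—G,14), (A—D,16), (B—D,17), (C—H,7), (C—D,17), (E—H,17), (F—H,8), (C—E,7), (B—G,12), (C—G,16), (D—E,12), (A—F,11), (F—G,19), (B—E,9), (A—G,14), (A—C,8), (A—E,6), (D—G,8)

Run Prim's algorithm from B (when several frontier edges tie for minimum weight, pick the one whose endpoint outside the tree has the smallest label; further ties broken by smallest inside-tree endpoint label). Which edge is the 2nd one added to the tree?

A-E

Prim's algorithm from B:
Step 1: cheapest edge leaving the tree is B—E (9); add E.
Step 2: cheapest edge leaving the tree is A—E (6); add A.
Step 3: cheapest edge leaving the tree is C—E (7); add C.
Step 4: cheapest edge leaving the tree is C—H (7); add H.
Step 5: cheapest edge leaving the tree is F—H (8); add F.
Step 6: cheapest edge leaving the tree is D—E (12); add D.
Step 7: cheapest edge leaving the tree is D—G (8); add G.
The 2nd edge added is A—E.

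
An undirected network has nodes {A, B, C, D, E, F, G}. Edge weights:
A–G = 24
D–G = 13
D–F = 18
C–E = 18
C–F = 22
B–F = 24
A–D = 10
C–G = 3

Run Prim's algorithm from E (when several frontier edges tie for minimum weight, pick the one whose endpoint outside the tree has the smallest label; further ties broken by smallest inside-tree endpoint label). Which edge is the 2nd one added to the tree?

C-G

Prim, starting at E.
Step 1: frontier [C–E 18] → take C–E (18); add C.
Step 2: frontier [C–G 3, C–F 22] → take C–G (3); add G.
Step 3: frontier [C–F 22, D–G 13, A–G 24] → take D–G (13); add D.
Step 4: frontier [C–F 22, A–D 10, D–F 18, A–G 24] → take A–D (10); add A.
Step 5: frontier [C–F 22, D–F 18] → take D–F (18); add F.
Step 6: frontier [B–F 24] → take B–F (24); add B.
The 2nd edge added is C–G.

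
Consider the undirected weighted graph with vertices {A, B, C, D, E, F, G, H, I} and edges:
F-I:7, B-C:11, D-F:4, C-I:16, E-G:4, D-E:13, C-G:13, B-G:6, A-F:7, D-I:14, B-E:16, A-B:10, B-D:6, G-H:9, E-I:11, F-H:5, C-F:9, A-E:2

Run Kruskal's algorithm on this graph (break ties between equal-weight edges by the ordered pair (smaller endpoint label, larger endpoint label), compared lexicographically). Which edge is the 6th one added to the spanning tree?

Kruskal's algorithm — process edges by increasing weight (ties by edge label):
A-E (2): add — endpoints in different components.
D-F (4): add — endpoints in different components.
E-G (4): add — endpoints in different components.
F-H (5): add — endpoints in different components.
B-D (6): add — endpoints in different components.
B-G (6): add — endpoints in different components.
A-F (7): skip — A and F already connected.
F-I (7): add — endpoints in different components.
C-F (9): add — endpoints in different components.
The 6th edge added is B-G.

B-G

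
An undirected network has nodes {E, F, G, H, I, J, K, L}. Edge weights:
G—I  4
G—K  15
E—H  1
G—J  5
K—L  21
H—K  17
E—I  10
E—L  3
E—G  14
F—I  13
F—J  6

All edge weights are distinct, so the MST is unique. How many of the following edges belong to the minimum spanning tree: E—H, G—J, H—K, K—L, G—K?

Sort edges by weight, then run Kruskal:
E—H (1): add — endpoints in different components.
E—L (3): add — endpoints in different components.
G—I (4): add — endpoints in different components.
G—J (5): add — endpoints in different components.
F—J (6): add — endpoints in different components.
E—I (10): add — endpoints in different components.
F—I (13): skip — F and I already connected.
E—G (14): skip — E and G already connected.
G—K (15): add — endpoints in different components.
MST edge set: {E—H, E—L, G—I, G—J, F—J, E—I, G—K}.
Of the listed edges, {E—H, G—J, G—K} are in the MST → 3.

3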